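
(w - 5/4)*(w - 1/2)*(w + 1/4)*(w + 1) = w^4 - w^3/2 - 21*w^2/16 + 11*w/32 + 5/32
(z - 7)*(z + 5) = z^2 - 2*z - 35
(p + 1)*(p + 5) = p^2 + 6*p + 5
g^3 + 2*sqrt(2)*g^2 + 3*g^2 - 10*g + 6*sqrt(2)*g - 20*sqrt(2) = (g - 2)*(g + 5)*(g + 2*sqrt(2))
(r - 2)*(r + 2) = r^2 - 4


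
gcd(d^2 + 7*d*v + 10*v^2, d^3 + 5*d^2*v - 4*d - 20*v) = d + 5*v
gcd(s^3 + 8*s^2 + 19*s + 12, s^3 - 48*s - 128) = s + 4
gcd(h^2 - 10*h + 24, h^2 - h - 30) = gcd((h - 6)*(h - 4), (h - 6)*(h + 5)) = h - 6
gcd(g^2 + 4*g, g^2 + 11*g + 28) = g + 4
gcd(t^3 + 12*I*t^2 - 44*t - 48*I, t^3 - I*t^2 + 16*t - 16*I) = t + 4*I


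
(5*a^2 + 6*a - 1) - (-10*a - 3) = 5*a^2 + 16*a + 2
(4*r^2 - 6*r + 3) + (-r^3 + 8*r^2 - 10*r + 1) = -r^3 + 12*r^2 - 16*r + 4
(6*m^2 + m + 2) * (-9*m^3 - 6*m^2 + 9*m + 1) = -54*m^5 - 45*m^4 + 30*m^3 + 3*m^2 + 19*m + 2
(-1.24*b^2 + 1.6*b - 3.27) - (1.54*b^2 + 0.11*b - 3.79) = -2.78*b^2 + 1.49*b + 0.52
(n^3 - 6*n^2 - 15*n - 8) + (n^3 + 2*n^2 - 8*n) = 2*n^3 - 4*n^2 - 23*n - 8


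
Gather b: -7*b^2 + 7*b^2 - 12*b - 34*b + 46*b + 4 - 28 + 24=0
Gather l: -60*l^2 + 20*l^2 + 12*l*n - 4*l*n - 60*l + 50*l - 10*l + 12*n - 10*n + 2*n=-40*l^2 + l*(8*n - 20) + 4*n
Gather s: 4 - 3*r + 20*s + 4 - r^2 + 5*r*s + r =-r^2 - 2*r + s*(5*r + 20) + 8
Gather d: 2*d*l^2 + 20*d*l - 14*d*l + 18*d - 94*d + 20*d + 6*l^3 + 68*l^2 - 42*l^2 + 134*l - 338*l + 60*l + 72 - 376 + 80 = d*(2*l^2 + 6*l - 56) + 6*l^3 + 26*l^2 - 144*l - 224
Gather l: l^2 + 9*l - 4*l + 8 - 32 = l^2 + 5*l - 24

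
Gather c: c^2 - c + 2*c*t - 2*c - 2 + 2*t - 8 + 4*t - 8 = c^2 + c*(2*t - 3) + 6*t - 18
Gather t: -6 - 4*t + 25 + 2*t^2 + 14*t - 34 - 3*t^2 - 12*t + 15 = -t^2 - 2*t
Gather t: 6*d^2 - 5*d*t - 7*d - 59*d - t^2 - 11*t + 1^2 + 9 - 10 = 6*d^2 - 66*d - t^2 + t*(-5*d - 11)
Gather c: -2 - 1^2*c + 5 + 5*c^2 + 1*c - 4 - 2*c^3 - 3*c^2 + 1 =-2*c^3 + 2*c^2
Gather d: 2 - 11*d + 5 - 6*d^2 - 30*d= -6*d^2 - 41*d + 7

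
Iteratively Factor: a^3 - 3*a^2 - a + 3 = (a - 1)*(a^2 - 2*a - 3) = (a - 1)*(a + 1)*(a - 3)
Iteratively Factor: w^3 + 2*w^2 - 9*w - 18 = (w + 2)*(w^2 - 9) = (w - 3)*(w + 2)*(w + 3)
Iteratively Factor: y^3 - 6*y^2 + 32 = (y - 4)*(y^2 - 2*y - 8) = (y - 4)*(y + 2)*(y - 4)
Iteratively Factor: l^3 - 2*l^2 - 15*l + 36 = (l + 4)*(l^2 - 6*l + 9) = (l - 3)*(l + 4)*(l - 3)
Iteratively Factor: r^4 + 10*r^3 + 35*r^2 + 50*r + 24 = (r + 1)*(r^3 + 9*r^2 + 26*r + 24) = (r + 1)*(r + 2)*(r^2 + 7*r + 12) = (r + 1)*(r + 2)*(r + 4)*(r + 3)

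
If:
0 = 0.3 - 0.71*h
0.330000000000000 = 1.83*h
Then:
No Solution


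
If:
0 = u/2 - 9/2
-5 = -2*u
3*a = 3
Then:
No Solution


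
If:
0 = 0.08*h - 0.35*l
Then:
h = 4.375*l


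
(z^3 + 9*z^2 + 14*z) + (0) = z^3 + 9*z^2 + 14*z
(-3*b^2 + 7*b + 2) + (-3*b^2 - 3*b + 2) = -6*b^2 + 4*b + 4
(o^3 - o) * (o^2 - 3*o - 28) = o^5 - 3*o^4 - 29*o^3 + 3*o^2 + 28*o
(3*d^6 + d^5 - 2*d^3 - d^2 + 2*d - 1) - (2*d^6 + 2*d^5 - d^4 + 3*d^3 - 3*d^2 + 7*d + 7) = d^6 - d^5 + d^4 - 5*d^3 + 2*d^2 - 5*d - 8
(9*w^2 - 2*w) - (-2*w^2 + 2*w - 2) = 11*w^2 - 4*w + 2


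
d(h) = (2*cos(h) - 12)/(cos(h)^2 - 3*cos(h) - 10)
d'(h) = (2*sin(h)*cos(h) - 3*sin(h))*(2*cos(h) - 12)/(cos(h)^2 - 3*cos(h) - 10)^2 - 2*sin(h)/(cos(h)^2 - 3*cos(h) - 10) = 2*(cos(h)^2 - 12*cos(h) + 28)*sin(h)/(sin(h)^2 + 3*cos(h) + 9)^2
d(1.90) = 1.42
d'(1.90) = 0.76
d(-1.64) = 1.24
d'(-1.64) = -0.60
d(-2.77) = 2.19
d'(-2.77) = -0.72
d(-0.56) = 0.87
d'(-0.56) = -0.14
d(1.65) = 1.25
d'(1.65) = 0.61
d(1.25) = 1.05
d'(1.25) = 0.39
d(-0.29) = 0.84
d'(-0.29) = -0.07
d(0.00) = 0.83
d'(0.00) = 0.00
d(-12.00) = 0.87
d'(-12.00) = 0.14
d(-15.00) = 1.89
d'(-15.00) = -0.96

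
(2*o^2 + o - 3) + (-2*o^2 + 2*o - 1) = 3*o - 4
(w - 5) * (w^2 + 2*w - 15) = w^3 - 3*w^2 - 25*w + 75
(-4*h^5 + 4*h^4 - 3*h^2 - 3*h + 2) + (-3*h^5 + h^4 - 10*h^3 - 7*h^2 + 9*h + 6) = -7*h^5 + 5*h^4 - 10*h^3 - 10*h^2 + 6*h + 8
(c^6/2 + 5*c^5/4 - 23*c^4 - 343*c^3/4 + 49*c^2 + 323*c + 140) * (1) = c^6/2 + 5*c^5/4 - 23*c^4 - 343*c^3/4 + 49*c^2 + 323*c + 140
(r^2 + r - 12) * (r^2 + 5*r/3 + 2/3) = r^4 + 8*r^3/3 - 29*r^2/3 - 58*r/3 - 8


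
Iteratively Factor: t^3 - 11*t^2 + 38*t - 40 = (t - 5)*(t^2 - 6*t + 8) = (t - 5)*(t - 2)*(t - 4)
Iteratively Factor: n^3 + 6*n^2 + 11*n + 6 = (n + 3)*(n^2 + 3*n + 2) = (n + 1)*(n + 3)*(n + 2)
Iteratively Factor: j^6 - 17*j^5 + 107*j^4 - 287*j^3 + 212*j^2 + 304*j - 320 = (j - 4)*(j^5 - 13*j^4 + 55*j^3 - 67*j^2 - 56*j + 80) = (j - 5)*(j - 4)*(j^4 - 8*j^3 + 15*j^2 + 8*j - 16) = (j - 5)*(j - 4)*(j - 1)*(j^3 - 7*j^2 + 8*j + 16) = (j - 5)*(j - 4)*(j - 1)*(j + 1)*(j^2 - 8*j + 16) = (j - 5)*(j - 4)^2*(j - 1)*(j + 1)*(j - 4)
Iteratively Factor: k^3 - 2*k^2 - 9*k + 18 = (k + 3)*(k^2 - 5*k + 6) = (k - 2)*(k + 3)*(k - 3)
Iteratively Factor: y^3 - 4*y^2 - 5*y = (y + 1)*(y^2 - 5*y) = (y - 5)*(y + 1)*(y)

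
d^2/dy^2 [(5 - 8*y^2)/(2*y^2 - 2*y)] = (-8*y^3 + 15*y^2 - 15*y + 5)/(y^3*(y^3 - 3*y^2 + 3*y - 1))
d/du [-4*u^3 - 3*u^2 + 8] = 6*u*(-2*u - 1)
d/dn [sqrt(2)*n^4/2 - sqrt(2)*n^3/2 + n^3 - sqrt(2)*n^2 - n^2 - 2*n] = 2*sqrt(2)*n^3 - 3*sqrt(2)*n^2/2 + 3*n^2 - 2*sqrt(2)*n - 2*n - 2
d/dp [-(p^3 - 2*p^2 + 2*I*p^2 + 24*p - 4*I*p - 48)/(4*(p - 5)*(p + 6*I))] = (-p^2 + 10*p - 10 - 12*I)/(4*(p^2 - 10*p + 25))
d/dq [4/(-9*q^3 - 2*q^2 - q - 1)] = 4*(27*q^2 + 4*q + 1)/(9*q^3 + 2*q^2 + q + 1)^2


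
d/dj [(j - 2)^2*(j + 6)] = (j - 2)*(3*j + 10)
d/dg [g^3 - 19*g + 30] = 3*g^2 - 19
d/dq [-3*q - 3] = -3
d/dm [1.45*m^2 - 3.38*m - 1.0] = 2.9*m - 3.38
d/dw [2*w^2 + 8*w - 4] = 4*w + 8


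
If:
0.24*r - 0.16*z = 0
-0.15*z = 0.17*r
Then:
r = 0.00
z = 0.00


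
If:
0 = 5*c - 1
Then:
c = 1/5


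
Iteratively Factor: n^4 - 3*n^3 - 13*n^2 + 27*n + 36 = (n + 3)*(n^3 - 6*n^2 + 5*n + 12) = (n - 3)*(n + 3)*(n^2 - 3*n - 4) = (n - 4)*(n - 3)*(n + 3)*(n + 1)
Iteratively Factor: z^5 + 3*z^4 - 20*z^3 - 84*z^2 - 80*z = (z + 2)*(z^4 + z^3 - 22*z^2 - 40*z) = z*(z + 2)*(z^3 + z^2 - 22*z - 40) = z*(z - 5)*(z + 2)*(z^2 + 6*z + 8) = z*(z - 5)*(z + 2)^2*(z + 4)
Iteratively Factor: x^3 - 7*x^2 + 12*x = (x)*(x^2 - 7*x + 12) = x*(x - 4)*(x - 3)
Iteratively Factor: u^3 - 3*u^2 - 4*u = (u)*(u^2 - 3*u - 4) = u*(u + 1)*(u - 4)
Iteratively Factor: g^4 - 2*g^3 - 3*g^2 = (g)*(g^3 - 2*g^2 - 3*g) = g*(g + 1)*(g^2 - 3*g) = g^2*(g + 1)*(g - 3)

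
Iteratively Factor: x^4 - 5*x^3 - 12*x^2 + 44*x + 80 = (x - 4)*(x^3 - x^2 - 16*x - 20) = (x - 4)*(x + 2)*(x^2 - 3*x - 10) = (x - 5)*(x - 4)*(x + 2)*(x + 2)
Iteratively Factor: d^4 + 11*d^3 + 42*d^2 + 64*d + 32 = (d + 4)*(d^3 + 7*d^2 + 14*d + 8) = (d + 1)*(d + 4)*(d^2 + 6*d + 8) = (d + 1)*(d + 4)^2*(d + 2)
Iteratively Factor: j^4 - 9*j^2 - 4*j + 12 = (j + 2)*(j^3 - 2*j^2 - 5*j + 6) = (j - 3)*(j + 2)*(j^2 + j - 2) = (j - 3)*(j + 2)^2*(j - 1)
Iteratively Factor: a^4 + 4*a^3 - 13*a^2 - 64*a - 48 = (a + 3)*(a^3 + a^2 - 16*a - 16) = (a - 4)*(a + 3)*(a^2 + 5*a + 4) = (a - 4)*(a + 3)*(a + 4)*(a + 1)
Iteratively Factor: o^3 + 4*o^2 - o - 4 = (o - 1)*(o^2 + 5*o + 4) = (o - 1)*(o + 4)*(o + 1)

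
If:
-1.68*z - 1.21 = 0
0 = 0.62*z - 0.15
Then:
No Solution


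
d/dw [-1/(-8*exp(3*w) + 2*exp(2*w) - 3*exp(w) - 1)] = (-24*exp(2*w) + 4*exp(w) - 3)*exp(w)/(8*exp(3*w) - 2*exp(2*w) + 3*exp(w) + 1)^2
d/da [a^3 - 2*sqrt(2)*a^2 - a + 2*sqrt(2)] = 3*a^2 - 4*sqrt(2)*a - 1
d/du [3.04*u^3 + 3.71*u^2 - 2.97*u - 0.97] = 9.12*u^2 + 7.42*u - 2.97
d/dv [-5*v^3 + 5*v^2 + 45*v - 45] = -15*v^2 + 10*v + 45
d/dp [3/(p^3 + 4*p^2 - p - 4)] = 3*(-3*p^2 - 8*p + 1)/(p^3 + 4*p^2 - p - 4)^2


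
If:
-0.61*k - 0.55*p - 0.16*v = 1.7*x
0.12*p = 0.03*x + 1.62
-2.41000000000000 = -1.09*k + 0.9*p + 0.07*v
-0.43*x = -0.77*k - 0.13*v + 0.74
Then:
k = 9.27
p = 12.95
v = -56.51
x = -2.20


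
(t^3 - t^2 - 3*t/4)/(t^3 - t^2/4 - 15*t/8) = 2*(2*t + 1)/(4*t + 5)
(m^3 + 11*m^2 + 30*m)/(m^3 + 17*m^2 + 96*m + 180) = m/(m + 6)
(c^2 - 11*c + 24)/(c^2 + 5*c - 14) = (c^2 - 11*c + 24)/(c^2 + 5*c - 14)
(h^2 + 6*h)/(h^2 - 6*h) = (h + 6)/(h - 6)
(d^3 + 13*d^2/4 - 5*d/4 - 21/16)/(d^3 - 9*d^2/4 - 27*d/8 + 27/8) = (4*d^2 + 16*d + 7)/(2*(2*d^2 - 3*d - 9))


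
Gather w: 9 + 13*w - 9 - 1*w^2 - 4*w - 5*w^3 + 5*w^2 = -5*w^3 + 4*w^2 + 9*w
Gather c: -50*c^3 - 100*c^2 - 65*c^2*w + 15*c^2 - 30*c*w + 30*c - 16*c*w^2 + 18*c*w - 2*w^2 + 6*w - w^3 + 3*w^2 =-50*c^3 + c^2*(-65*w - 85) + c*(-16*w^2 - 12*w + 30) - w^3 + w^2 + 6*w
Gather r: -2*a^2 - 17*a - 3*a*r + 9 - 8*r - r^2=-2*a^2 - 17*a - r^2 + r*(-3*a - 8) + 9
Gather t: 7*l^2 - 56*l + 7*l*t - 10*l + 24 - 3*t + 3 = 7*l^2 - 66*l + t*(7*l - 3) + 27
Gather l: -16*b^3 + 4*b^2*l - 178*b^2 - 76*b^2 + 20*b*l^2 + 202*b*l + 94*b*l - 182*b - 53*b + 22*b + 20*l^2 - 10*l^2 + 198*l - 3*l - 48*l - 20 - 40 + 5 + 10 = -16*b^3 - 254*b^2 - 213*b + l^2*(20*b + 10) + l*(4*b^2 + 296*b + 147) - 45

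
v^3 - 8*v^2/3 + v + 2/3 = (v - 2)*(v - 1)*(v + 1/3)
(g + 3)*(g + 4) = g^2 + 7*g + 12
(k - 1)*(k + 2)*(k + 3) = k^3 + 4*k^2 + k - 6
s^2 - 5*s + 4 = (s - 4)*(s - 1)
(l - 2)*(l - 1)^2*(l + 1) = l^4 - 3*l^3 + l^2 + 3*l - 2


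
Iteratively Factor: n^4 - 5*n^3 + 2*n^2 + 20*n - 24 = (n + 2)*(n^3 - 7*n^2 + 16*n - 12) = (n - 3)*(n + 2)*(n^2 - 4*n + 4) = (n - 3)*(n - 2)*(n + 2)*(n - 2)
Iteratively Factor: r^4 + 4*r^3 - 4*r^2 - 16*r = (r + 2)*(r^3 + 2*r^2 - 8*r) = (r - 2)*(r + 2)*(r^2 + 4*r) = (r - 2)*(r + 2)*(r + 4)*(r)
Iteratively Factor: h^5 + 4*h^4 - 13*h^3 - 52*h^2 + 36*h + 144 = (h + 3)*(h^4 + h^3 - 16*h^2 - 4*h + 48) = (h - 3)*(h + 3)*(h^3 + 4*h^2 - 4*h - 16) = (h - 3)*(h - 2)*(h + 3)*(h^2 + 6*h + 8) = (h - 3)*(h - 2)*(h + 2)*(h + 3)*(h + 4)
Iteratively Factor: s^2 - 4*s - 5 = (s - 5)*(s + 1)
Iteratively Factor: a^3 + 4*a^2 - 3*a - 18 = (a - 2)*(a^2 + 6*a + 9) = (a - 2)*(a + 3)*(a + 3)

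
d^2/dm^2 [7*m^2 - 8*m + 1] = 14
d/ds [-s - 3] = -1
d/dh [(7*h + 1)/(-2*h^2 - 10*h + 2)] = (7*h^2/2 + h + 6)/(h^4 + 10*h^3 + 23*h^2 - 10*h + 1)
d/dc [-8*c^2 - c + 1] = -16*c - 1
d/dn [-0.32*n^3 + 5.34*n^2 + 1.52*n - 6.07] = -0.96*n^2 + 10.68*n + 1.52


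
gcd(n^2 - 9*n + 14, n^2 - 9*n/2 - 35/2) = n - 7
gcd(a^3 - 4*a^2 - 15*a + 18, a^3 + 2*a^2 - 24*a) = 1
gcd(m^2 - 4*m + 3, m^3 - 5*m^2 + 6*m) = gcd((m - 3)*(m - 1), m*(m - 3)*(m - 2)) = m - 3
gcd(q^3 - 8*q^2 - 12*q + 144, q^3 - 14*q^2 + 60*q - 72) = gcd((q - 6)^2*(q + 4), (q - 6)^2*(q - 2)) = q^2 - 12*q + 36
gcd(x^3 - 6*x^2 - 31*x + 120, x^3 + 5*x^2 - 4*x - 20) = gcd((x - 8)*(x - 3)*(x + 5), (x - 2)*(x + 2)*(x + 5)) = x + 5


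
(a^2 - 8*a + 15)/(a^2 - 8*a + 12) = (a^2 - 8*a + 15)/(a^2 - 8*a + 12)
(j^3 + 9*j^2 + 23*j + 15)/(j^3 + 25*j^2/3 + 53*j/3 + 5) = 3*(j + 1)/(3*j + 1)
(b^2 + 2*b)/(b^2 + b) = (b + 2)/(b + 1)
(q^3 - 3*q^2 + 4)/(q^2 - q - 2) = q - 2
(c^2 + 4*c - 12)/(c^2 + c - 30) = (c - 2)/(c - 5)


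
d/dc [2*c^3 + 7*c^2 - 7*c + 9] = 6*c^2 + 14*c - 7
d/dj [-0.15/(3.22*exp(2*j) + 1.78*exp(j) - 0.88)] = (0.966*exp(j) + 0.267)*exp(j)/(3.22*exp(2*j) + 1.78*exp(j) - 0.88)^2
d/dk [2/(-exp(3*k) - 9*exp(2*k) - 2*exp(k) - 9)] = (6*exp(2*k) + 36*exp(k) + 4)*exp(k)/(exp(3*k) + 9*exp(2*k) + 2*exp(k) + 9)^2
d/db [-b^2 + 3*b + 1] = 3 - 2*b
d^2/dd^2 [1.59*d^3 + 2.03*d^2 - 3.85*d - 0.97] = 9.54*d + 4.06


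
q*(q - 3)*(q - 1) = q^3 - 4*q^2 + 3*q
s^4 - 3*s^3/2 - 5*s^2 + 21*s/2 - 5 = (s - 2)*(s - 1)^2*(s + 5/2)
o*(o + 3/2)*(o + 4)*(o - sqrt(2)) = o^4 - sqrt(2)*o^3 + 11*o^3/2 - 11*sqrt(2)*o^2/2 + 6*o^2 - 6*sqrt(2)*o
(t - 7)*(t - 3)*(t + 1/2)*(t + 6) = t^4 - 7*t^3/2 - 41*t^2 + 213*t/2 + 63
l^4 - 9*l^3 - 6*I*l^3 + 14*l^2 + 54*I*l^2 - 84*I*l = l*(l - 7)*(l - 2)*(l - 6*I)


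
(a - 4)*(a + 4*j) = a^2 + 4*a*j - 4*a - 16*j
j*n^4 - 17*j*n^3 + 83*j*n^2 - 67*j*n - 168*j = (n - 8)*(n - 7)*(n - 3)*(j*n + j)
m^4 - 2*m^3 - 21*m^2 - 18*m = m*(m - 6)*(m + 1)*(m + 3)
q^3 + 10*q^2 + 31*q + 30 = (q + 2)*(q + 3)*(q + 5)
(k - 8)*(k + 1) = k^2 - 7*k - 8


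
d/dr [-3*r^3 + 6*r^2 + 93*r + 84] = -9*r^2 + 12*r + 93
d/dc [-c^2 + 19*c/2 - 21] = 19/2 - 2*c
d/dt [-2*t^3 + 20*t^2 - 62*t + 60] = -6*t^2 + 40*t - 62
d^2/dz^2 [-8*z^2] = -16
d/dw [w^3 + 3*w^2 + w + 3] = 3*w^2 + 6*w + 1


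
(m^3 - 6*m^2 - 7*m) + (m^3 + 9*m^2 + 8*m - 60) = 2*m^3 + 3*m^2 + m - 60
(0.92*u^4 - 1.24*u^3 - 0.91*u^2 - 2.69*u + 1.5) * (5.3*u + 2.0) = 4.876*u^5 - 4.732*u^4 - 7.303*u^3 - 16.077*u^2 + 2.57*u + 3.0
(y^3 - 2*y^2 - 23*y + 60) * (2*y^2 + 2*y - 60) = 2*y^5 - 2*y^4 - 110*y^3 + 194*y^2 + 1500*y - 3600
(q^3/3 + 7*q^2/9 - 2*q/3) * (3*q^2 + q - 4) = q^5 + 8*q^4/3 - 23*q^3/9 - 34*q^2/9 + 8*q/3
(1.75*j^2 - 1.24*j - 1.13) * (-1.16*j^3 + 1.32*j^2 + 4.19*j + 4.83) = -2.03*j^5 + 3.7484*j^4 + 7.0065*j^3 + 1.7653*j^2 - 10.7239*j - 5.4579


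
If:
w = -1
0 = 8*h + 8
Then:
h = -1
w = -1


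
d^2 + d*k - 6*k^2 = (d - 2*k)*(d + 3*k)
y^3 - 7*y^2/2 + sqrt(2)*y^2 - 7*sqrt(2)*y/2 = y*(y - 7/2)*(y + sqrt(2))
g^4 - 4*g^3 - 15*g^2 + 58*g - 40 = (g - 5)*(g - 2)*(g - 1)*(g + 4)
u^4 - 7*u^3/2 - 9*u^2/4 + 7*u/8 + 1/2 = (u - 4)*(u - 1/2)*(u + 1/2)^2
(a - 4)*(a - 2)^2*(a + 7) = a^4 - a^3 - 36*a^2 + 124*a - 112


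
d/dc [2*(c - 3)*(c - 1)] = 4*c - 8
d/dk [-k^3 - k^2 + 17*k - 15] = -3*k^2 - 2*k + 17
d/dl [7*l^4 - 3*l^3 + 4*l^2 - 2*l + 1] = 28*l^3 - 9*l^2 + 8*l - 2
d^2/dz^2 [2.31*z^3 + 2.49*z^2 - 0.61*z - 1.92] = 13.86*z + 4.98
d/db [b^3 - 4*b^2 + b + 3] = 3*b^2 - 8*b + 1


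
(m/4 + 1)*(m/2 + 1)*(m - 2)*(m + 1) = m^4/8 + 5*m^3/8 - 5*m/2 - 2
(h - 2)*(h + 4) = h^2 + 2*h - 8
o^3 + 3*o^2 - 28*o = o*(o - 4)*(o + 7)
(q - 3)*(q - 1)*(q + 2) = q^3 - 2*q^2 - 5*q + 6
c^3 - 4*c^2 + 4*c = c*(c - 2)^2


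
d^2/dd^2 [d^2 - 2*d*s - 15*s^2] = 2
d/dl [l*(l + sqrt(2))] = 2*l + sqrt(2)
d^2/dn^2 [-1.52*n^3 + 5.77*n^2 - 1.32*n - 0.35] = 11.54 - 9.12*n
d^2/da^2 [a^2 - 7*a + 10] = 2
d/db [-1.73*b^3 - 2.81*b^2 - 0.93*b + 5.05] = -5.19*b^2 - 5.62*b - 0.93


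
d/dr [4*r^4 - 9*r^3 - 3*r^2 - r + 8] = 16*r^3 - 27*r^2 - 6*r - 1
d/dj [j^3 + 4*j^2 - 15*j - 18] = 3*j^2 + 8*j - 15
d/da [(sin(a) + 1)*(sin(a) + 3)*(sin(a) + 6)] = (3*sin(a)^2 + 20*sin(a) + 27)*cos(a)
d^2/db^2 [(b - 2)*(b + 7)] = 2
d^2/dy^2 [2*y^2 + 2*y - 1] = 4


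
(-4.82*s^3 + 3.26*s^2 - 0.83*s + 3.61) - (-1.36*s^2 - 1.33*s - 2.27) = -4.82*s^3 + 4.62*s^2 + 0.5*s + 5.88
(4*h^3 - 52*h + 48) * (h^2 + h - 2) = 4*h^5 + 4*h^4 - 60*h^3 - 4*h^2 + 152*h - 96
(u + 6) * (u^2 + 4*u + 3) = u^3 + 10*u^2 + 27*u + 18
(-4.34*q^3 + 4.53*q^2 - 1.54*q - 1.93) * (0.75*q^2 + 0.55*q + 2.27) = -3.255*q^5 + 1.0105*q^4 - 8.5153*q^3 + 7.9886*q^2 - 4.5573*q - 4.3811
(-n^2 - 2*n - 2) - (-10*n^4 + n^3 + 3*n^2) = 10*n^4 - n^3 - 4*n^2 - 2*n - 2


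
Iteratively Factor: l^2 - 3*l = (l)*(l - 3)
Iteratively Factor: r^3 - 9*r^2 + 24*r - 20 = (r - 5)*(r^2 - 4*r + 4) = (r - 5)*(r - 2)*(r - 2)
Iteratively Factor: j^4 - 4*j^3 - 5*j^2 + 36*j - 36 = (j - 2)*(j^3 - 2*j^2 - 9*j + 18) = (j - 2)*(j + 3)*(j^2 - 5*j + 6) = (j - 2)^2*(j + 3)*(j - 3)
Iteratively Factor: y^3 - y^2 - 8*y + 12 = (y + 3)*(y^2 - 4*y + 4) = (y - 2)*(y + 3)*(y - 2)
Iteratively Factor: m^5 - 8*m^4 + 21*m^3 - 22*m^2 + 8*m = (m)*(m^4 - 8*m^3 + 21*m^2 - 22*m + 8) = m*(m - 2)*(m^3 - 6*m^2 + 9*m - 4) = m*(m - 2)*(m - 1)*(m^2 - 5*m + 4) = m*(m - 4)*(m - 2)*(m - 1)*(m - 1)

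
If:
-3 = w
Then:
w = -3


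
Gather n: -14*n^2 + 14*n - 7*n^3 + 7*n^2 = -7*n^3 - 7*n^2 + 14*n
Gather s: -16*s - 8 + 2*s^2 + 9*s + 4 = 2*s^2 - 7*s - 4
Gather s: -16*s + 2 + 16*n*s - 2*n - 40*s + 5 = -2*n + s*(16*n - 56) + 7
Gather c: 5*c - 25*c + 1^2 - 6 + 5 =-20*c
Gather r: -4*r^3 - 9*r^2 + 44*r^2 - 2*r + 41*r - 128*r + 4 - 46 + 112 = -4*r^3 + 35*r^2 - 89*r + 70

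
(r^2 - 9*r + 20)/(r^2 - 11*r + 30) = (r - 4)/(r - 6)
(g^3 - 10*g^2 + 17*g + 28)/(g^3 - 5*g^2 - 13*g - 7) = (g - 4)/(g + 1)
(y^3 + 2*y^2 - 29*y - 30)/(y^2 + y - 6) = (y^3 + 2*y^2 - 29*y - 30)/(y^2 + y - 6)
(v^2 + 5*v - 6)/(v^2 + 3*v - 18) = (v - 1)/(v - 3)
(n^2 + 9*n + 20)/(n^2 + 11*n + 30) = (n + 4)/(n + 6)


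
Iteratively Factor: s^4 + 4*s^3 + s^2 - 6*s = (s)*(s^3 + 4*s^2 + s - 6) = s*(s - 1)*(s^2 + 5*s + 6) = s*(s - 1)*(s + 3)*(s + 2)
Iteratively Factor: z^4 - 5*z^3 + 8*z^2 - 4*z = (z - 2)*(z^3 - 3*z^2 + 2*z) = (z - 2)*(z - 1)*(z^2 - 2*z) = (z - 2)^2*(z - 1)*(z)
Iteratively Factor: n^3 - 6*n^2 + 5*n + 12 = (n - 4)*(n^2 - 2*n - 3) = (n - 4)*(n - 3)*(n + 1)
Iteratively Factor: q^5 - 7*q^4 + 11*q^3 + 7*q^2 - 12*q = (q + 1)*(q^4 - 8*q^3 + 19*q^2 - 12*q) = (q - 3)*(q + 1)*(q^3 - 5*q^2 + 4*q) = (q - 3)*(q - 1)*(q + 1)*(q^2 - 4*q) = (q - 4)*(q - 3)*(q - 1)*(q + 1)*(q)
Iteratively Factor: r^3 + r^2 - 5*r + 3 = (r + 3)*(r^2 - 2*r + 1) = (r - 1)*(r + 3)*(r - 1)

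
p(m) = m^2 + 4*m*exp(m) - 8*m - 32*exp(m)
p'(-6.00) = -20.13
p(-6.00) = 83.86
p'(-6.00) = -20.13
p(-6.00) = 83.86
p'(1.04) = -73.37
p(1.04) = -86.00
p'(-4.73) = -17.87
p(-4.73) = 59.76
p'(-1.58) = -18.23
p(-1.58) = 7.24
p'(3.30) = -402.67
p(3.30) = -525.23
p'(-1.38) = -19.19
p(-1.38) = 3.51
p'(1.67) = -117.92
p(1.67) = -145.08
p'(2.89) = -298.03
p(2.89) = -382.55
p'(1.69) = -119.73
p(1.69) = -147.45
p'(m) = 4*m*exp(m) + 2*m - 28*exp(m) - 8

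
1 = 1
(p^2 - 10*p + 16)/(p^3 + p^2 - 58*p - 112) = (p - 2)/(p^2 + 9*p + 14)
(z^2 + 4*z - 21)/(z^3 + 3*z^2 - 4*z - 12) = (z^2 + 4*z - 21)/(z^3 + 3*z^2 - 4*z - 12)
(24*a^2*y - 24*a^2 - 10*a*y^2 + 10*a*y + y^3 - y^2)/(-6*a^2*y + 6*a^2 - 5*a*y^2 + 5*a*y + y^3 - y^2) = (-4*a + y)/(a + y)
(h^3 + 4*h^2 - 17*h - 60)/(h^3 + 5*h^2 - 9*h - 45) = (h - 4)/(h - 3)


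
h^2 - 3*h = h*(h - 3)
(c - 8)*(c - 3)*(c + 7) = c^3 - 4*c^2 - 53*c + 168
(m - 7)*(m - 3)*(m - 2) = m^3 - 12*m^2 + 41*m - 42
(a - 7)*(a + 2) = a^2 - 5*a - 14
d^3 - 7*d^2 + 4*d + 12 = (d - 6)*(d - 2)*(d + 1)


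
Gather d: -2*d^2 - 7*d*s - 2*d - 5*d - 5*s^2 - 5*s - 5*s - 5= -2*d^2 + d*(-7*s - 7) - 5*s^2 - 10*s - 5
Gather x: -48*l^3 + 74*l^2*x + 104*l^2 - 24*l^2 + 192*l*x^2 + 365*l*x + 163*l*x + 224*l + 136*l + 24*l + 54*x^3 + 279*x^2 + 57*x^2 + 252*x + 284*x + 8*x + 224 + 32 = -48*l^3 + 80*l^2 + 384*l + 54*x^3 + x^2*(192*l + 336) + x*(74*l^2 + 528*l + 544) + 256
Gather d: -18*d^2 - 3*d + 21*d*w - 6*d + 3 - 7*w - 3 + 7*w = -18*d^2 + d*(21*w - 9)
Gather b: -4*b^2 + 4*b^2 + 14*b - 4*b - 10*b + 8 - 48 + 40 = 0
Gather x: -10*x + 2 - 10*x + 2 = 4 - 20*x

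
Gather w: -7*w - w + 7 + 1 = 8 - 8*w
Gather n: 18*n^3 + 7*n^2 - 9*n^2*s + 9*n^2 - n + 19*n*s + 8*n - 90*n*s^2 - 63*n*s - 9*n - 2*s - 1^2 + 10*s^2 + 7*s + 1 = 18*n^3 + n^2*(16 - 9*s) + n*(-90*s^2 - 44*s - 2) + 10*s^2 + 5*s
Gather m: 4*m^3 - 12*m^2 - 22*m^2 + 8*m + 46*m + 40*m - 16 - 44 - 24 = 4*m^3 - 34*m^2 + 94*m - 84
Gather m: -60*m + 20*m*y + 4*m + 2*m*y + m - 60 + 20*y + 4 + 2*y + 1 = m*(22*y - 55) + 22*y - 55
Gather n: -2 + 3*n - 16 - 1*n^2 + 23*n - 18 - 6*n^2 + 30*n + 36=-7*n^2 + 56*n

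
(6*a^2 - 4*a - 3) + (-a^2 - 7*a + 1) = 5*a^2 - 11*a - 2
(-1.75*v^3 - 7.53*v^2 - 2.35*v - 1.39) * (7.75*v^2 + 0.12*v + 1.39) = -13.5625*v^5 - 58.5675*v^4 - 21.5486*v^3 - 21.5212*v^2 - 3.4333*v - 1.9321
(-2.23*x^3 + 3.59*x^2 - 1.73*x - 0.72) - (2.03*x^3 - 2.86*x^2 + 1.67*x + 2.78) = -4.26*x^3 + 6.45*x^2 - 3.4*x - 3.5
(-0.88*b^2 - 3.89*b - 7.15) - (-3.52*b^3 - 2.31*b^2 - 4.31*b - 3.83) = 3.52*b^3 + 1.43*b^2 + 0.419999999999999*b - 3.32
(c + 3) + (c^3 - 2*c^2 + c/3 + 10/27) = c^3 - 2*c^2 + 4*c/3 + 91/27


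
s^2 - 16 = (s - 4)*(s + 4)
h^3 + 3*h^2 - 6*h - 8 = (h - 2)*(h + 1)*(h + 4)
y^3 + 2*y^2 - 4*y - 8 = (y - 2)*(y + 2)^2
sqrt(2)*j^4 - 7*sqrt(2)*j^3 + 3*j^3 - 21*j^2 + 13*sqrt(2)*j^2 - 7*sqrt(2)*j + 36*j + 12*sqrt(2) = (j - 4)*(j - 3)*(j + sqrt(2))*(sqrt(2)*j + 1)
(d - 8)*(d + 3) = d^2 - 5*d - 24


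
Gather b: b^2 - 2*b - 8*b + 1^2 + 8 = b^2 - 10*b + 9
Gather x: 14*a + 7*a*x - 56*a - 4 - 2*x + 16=-42*a + x*(7*a - 2) + 12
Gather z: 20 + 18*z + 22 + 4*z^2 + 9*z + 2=4*z^2 + 27*z + 44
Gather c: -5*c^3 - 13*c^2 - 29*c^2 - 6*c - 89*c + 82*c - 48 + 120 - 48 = -5*c^3 - 42*c^2 - 13*c + 24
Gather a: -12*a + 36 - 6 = 30 - 12*a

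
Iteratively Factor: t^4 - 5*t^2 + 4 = (t + 2)*(t^3 - 2*t^2 - t + 2) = (t - 2)*(t + 2)*(t^2 - 1) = (t - 2)*(t - 1)*(t + 2)*(t + 1)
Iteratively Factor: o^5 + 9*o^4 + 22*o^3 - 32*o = (o)*(o^4 + 9*o^3 + 22*o^2 - 32) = o*(o + 4)*(o^3 + 5*o^2 + 2*o - 8) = o*(o + 4)^2*(o^2 + o - 2) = o*(o + 2)*(o + 4)^2*(o - 1)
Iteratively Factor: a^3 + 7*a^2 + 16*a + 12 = (a + 2)*(a^2 + 5*a + 6) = (a + 2)*(a + 3)*(a + 2)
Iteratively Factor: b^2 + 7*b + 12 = (b + 4)*(b + 3)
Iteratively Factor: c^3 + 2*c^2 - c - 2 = (c - 1)*(c^2 + 3*c + 2) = (c - 1)*(c + 2)*(c + 1)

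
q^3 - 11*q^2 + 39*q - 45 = (q - 5)*(q - 3)^2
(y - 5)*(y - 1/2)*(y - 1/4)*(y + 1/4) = y^4 - 11*y^3/2 + 39*y^2/16 + 11*y/32 - 5/32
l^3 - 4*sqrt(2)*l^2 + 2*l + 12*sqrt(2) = (l - 3*sqrt(2))*(l - 2*sqrt(2))*(l + sqrt(2))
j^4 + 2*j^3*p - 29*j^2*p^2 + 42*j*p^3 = j*(j - 3*p)*(j - 2*p)*(j + 7*p)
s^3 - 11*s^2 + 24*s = s*(s - 8)*(s - 3)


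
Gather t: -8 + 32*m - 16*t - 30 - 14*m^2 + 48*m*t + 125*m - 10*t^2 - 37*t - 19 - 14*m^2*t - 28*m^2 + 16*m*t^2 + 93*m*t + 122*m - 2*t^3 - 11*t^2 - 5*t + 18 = -42*m^2 + 279*m - 2*t^3 + t^2*(16*m - 21) + t*(-14*m^2 + 141*m - 58) - 39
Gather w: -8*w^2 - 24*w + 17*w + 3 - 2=-8*w^2 - 7*w + 1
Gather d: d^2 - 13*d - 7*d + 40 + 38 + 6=d^2 - 20*d + 84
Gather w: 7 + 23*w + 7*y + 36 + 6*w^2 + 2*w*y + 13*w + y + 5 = 6*w^2 + w*(2*y + 36) + 8*y + 48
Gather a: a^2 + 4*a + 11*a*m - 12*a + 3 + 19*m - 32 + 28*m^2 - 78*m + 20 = a^2 + a*(11*m - 8) + 28*m^2 - 59*m - 9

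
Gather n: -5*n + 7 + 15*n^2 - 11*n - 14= 15*n^2 - 16*n - 7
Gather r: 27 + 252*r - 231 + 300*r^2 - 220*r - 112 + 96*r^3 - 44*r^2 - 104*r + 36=96*r^3 + 256*r^2 - 72*r - 280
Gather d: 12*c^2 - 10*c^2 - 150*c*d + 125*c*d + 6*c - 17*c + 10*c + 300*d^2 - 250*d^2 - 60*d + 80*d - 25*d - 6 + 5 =2*c^2 - c + 50*d^2 + d*(-25*c - 5) - 1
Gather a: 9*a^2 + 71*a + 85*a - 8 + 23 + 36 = 9*a^2 + 156*a + 51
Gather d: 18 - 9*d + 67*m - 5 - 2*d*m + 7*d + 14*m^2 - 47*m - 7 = d*(-2*m - 2) + 14*m^2 + 20*m + 6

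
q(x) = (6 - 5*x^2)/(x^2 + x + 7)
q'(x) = -10*x/(x^2 + x + 7) + (6 - 5*x^2)*(-2*x - 1)/(x^2 + x + 7)^2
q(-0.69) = 0.53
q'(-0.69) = 1.05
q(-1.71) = -1.05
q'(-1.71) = 1.77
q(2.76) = -1.85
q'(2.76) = -0.90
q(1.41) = -0.38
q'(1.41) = -1.22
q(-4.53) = -4.20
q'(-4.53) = 0.50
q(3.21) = -2.22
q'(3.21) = -0.76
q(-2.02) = -1.59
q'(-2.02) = 1.70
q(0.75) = 0.38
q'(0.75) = -1.02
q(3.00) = -2.05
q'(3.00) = -0.82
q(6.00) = -3.55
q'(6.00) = -0.28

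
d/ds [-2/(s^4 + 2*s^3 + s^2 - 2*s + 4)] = 4*(2*s^3 + 3*s^2 + s - 1)/(s^4 + 2*s^3 + s^2 - 2*s + 4)^2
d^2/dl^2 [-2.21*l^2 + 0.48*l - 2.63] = -4.42000000000000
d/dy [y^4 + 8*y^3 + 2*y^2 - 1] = 4*y*(y^2 + 6*y + 1)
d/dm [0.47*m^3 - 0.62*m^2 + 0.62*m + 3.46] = 1.41*m^2 - 1.24*m + 0.62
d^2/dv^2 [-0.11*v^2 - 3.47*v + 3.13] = -0.220000000000000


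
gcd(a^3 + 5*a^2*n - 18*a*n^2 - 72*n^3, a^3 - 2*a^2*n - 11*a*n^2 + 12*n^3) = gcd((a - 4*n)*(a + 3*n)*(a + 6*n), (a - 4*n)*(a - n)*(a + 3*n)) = a^2 - a*n - 12*n^2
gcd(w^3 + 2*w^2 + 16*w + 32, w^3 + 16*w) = w^2 + 16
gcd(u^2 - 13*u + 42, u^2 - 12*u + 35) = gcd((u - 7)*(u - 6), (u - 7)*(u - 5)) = u - 7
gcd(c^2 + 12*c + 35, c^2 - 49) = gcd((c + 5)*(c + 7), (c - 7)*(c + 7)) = c + 7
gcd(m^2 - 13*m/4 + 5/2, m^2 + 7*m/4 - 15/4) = m - 5/4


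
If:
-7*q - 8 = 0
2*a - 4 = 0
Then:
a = 2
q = -8/7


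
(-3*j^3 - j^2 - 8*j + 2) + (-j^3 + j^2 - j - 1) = -4*j^3 - 9*j + 1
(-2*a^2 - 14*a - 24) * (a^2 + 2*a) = -2*a^4 - 18*a^3 - 52*a^2 - 48*a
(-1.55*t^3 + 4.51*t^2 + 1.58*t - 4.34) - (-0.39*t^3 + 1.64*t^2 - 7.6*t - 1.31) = -1.16*t^3 + 2.87*t^2 + 9.18*t - 3.03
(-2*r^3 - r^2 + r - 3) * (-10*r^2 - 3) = 20*r^5 + 10*r^4 - 4*r^3 + 33*r^2 - 3*r + 9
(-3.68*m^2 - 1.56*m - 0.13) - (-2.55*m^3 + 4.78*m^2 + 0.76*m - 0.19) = 2.55*m^3 - 8.46*m^2 - 2.32*m + 0.06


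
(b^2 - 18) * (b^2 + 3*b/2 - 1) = b^4 + 3*b^3/2 - 19*b^2 - 27*b + 18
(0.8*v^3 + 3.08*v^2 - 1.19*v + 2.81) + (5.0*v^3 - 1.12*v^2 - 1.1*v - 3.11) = 5.8*v^3 + 1.96*v^2 - 2.29*v - 0.3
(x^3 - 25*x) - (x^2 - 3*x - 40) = x^3 - x^2 - 22*x + 40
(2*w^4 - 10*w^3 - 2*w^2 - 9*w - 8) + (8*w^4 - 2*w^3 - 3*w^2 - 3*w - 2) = 10*w^4 - 12*w^3 - 5*w^2 - 12*w - 10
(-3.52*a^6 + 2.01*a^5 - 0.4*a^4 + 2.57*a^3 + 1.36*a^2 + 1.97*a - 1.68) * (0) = 0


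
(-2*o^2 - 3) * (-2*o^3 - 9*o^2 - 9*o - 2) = 4*o^5 + 18*o^4 + 24*o^3 + 31*o^2 + 27*o + 6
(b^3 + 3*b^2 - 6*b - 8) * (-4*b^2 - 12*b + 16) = -4*b^5 - 24*b^4 + 4*b^3 + 152*b^2 - 128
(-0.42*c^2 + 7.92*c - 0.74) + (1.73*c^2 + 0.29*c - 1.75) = 1.31*c^2 + 8.21*c - 2.49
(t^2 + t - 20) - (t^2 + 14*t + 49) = -13*t - 69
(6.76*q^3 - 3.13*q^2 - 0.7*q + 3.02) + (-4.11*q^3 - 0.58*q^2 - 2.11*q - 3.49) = 2.65*q^3 - 3.71*q^2 - 2.81*q - 0.47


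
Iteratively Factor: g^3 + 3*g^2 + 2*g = (g + 2)*(g^2 + g) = (g + 1)*(g + 2)*(g)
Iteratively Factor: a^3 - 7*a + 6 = (a + 3)*(a^2 - 3*a + 2) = (a - 1)*(a + 3)*(a - 2)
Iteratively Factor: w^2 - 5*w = (w - 5)*(w)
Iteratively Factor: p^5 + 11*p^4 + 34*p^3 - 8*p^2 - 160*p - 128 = (p - 2)*(p^4 + 13*p^3 + 60*p^2 + 112*p + 64) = (p - 2)*(p + 4)*(p^3 + 9*p^2 + 24*p + 16) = (p - 2)*(p + 4)^2*(p^2 + 5*p + 4) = (p - 2)*(p + 1)*(p + 4)^2*(p + 4)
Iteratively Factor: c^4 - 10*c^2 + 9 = (c + 3)*(c^3 - 3*c^2 - c + 3) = (c + 1)*(c + 3)*(c^2 - 4*c + 3) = (c - 3)*(c + 1)*(c + 3)*(c - 1)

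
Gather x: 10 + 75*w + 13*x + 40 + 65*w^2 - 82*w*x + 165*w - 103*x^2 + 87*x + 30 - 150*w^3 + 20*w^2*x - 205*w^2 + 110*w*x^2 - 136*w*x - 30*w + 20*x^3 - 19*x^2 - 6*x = -150*w^3 - 140*w^2 + 210*w + 20*x^3 + x^2*(110*w - 122) + x*(20*w^2 - 218*w + 94) + 80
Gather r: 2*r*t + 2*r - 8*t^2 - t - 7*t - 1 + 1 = r*(2*t + 2) - 8*t^2 - 8*t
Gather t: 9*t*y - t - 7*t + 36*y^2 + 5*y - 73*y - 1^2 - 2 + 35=t*(9*y - 8) + 36*y^2 - 68*y + 32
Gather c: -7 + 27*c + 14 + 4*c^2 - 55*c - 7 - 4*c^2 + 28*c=0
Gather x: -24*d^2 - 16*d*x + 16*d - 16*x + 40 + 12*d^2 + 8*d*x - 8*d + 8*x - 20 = -12*d^2 + 8*d + x*(-8*d - 8) + 20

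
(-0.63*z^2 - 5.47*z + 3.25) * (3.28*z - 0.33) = -2.0664*z^3 - 17.7337*z^2 + 12.4651*z - 1.0725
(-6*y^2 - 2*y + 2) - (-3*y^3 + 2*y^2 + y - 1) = 3*y^3 - 8*y^2 - 3*y + 3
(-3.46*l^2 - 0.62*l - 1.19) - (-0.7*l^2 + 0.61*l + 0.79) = -2.76*l^2 - 1.23*l - 1.98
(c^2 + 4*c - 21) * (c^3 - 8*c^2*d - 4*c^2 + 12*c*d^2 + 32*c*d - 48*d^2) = c^5 - 8*c^4*d + 12*c^3*d^2 - 37*c^3 + 296*c^2*d + 84*c^2 - 444*c*d^2 - 672*c*d + 1008*d^2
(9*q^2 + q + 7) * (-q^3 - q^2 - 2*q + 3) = -9*q^5 - 10*q^4 - 26*q^3 + 18*q^2 - 11*q + 21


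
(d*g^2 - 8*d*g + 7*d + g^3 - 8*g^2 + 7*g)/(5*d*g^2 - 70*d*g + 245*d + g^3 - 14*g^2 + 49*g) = (d*g - d + g^2 - g)/(5*d*g - 35*d + g^2 - 7*g)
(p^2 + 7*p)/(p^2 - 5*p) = (p + 7)/(p - 5)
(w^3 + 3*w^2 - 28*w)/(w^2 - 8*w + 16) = w*(w + 7)/(w - 4)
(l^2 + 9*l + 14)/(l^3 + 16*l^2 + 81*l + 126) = (l + 2)/(l^2 + 9*l + 18)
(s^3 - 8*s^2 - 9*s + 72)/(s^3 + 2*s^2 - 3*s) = (s^2 - 11*s + 24)/(s*(s - 1))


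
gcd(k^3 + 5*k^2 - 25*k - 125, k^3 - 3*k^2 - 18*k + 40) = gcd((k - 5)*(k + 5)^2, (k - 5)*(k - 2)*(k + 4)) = k - 5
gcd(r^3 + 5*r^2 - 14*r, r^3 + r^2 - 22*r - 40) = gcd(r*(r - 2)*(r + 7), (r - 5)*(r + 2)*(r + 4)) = 1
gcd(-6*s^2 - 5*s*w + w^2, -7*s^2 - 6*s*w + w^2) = s + w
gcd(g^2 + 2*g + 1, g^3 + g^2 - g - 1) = g^2 + 2*g + 1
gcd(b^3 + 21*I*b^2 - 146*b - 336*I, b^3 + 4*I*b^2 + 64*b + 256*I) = b + 8*I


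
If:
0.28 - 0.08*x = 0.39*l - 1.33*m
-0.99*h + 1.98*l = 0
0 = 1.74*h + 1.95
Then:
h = -1.12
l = -0.56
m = 0.0601503759398496*x - 0.374837956961369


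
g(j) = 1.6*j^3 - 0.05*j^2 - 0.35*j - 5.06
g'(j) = 4.8*j^2 - 0.1*j - 0.35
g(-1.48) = -9.84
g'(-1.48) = 10.31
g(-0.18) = -5.01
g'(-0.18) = -0.18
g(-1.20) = -7.48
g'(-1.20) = 6.68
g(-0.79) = -5.60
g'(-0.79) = 2.72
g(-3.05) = -49.85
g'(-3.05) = 44.61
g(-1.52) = -10.26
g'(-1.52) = 10.89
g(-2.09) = -19.15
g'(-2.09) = 20.83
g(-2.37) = -25.81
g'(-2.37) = 26.85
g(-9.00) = -1172.36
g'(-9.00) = 389.35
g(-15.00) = -5411.06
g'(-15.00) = 1081.15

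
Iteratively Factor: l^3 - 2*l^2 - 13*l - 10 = (l - 5)*(l^2 + 3*l + 2) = (l - 5)*(l + 2)*(l + 1)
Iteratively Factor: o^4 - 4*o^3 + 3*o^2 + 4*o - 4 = (o - 1)*(o^3 - 3*o^2 + 4) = (o - 2)*(o - 1)*(o^2 - o - 2) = (o - 2)*(o - 1)*(o + 1)*(o - 2)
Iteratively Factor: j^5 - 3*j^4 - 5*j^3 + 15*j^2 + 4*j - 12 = (j - 1)*(j^4 - 2*j^3 - 7*j^2 + 8*j + 12) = (j - 2)*(j - 1)*(j^3 - 7*j - 6) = (j - 2)*(j - 1)*(j + 1)*(j^2 - j - 6) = (j - 3)*(j - 2)*(j - 1)*(j + 1)*(j + 2)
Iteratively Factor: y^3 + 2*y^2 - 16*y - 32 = (y - 4)*(y^2 + 6*y + 8) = (y - 4)*(y + 2)*(y + 4)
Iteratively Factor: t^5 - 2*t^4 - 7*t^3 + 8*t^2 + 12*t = (t + 2)*(t^4 - 4*t^3 + t^2 + 6*t) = t*(t + 2)*(t^3 - 4*t^2 + t + 6) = t*(t - 2)*(t + 2)*(t^2 - 2*t - 3) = t*(t - 2)*(t + 1)*(t + 2)*(t - 3)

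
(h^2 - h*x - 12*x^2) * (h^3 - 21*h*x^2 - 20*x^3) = h^5 - h^4*x - 33*h^3*x^2 + h^2*x^3 + 272*h*x^4 + 240*x^5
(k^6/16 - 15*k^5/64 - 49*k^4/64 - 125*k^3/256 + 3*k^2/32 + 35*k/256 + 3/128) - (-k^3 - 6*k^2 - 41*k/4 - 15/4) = k^6/16 - 15*k^5/64 - 49*k^4/64 + 131*k^3/256 + 195*k^2/32 + 2659*k/256 + 483/128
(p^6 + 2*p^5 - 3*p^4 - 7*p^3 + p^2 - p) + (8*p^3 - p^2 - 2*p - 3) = p^6 + 2*p^5 - 3*p^4 + p^3 - 3*p - 3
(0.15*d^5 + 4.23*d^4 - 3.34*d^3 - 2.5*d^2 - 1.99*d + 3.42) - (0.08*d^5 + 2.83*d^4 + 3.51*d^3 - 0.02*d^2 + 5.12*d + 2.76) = 0.07*d^5 + 1.4*d^4 - 6.85*d^3 - 2.48*d^2 - 7.11*d + 0.66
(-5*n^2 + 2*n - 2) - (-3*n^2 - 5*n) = -2*n^2 + 7*n - 2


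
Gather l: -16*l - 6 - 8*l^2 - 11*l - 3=-8*l^2 - 27*l - 9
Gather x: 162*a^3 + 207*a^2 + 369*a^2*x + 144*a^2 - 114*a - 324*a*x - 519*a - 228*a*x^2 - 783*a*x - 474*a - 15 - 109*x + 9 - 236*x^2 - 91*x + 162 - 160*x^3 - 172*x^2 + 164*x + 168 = 162*a^3 + 351*a^2 - 1107*a - 160*x^3 + x^2*(-228*a - 408) + x*(369*a^2 - 1107*a - 36) + 324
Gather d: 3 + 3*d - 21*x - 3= 3*d - 21*x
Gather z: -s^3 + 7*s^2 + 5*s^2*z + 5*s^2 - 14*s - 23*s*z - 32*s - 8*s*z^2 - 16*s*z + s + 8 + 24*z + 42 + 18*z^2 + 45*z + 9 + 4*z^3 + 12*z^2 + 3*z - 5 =-s^3 + 12*s^2 - 45*s + 4*z^3 + z^2*(30 - 8*s) + z*(5*s^2 - 39*s + 72) + 54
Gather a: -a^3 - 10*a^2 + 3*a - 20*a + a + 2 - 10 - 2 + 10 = -a^3 - 10*a^2 - 16*a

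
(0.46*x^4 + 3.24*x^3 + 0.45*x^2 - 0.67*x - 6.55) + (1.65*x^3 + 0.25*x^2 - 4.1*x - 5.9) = 0.46*x^4 + 4.89*x^3 + 0.7*x^2 - 4.77*x - 12.45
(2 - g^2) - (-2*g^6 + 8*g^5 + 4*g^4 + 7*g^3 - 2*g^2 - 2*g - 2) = 2*g^6 - 8*g^5 - 4*g^4 - 7*g^3 + g^2 + 2*g + 4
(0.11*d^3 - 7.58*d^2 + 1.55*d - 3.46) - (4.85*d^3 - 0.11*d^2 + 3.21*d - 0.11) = -4.74*d^3 - 7.47*d^2 - 1.66*d - 3.35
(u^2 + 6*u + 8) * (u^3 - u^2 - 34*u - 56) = u^5 + 5*u^4 - 32*u^3 - 268*u^2 - 608*u - 448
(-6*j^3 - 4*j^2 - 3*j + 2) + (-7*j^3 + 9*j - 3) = -13*j^3 - 4*j^2 + 6*j - 1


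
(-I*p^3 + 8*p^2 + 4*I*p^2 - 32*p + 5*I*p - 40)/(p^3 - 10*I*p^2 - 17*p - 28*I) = (-I*p^3 + 4*p^2*(2 + I) + p*(-32 + 5*I) - 40)/(p^3 - 10*I*p^2 - 17*p - 28*I)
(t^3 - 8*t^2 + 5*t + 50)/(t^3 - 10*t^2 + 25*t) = (t + 2)/t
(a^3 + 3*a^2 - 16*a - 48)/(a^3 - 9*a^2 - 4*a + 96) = (a + 4)/(a - 8)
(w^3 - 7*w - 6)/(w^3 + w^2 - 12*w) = (w^2 + 3*w + 2)/(w*(w + 4))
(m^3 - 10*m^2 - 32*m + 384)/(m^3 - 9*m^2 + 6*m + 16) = (m^2 - 2*m - 48)/(m^2 - m - 2)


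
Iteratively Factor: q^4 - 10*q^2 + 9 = (q - 3)*(q^3 + 3*q^2 - q - 3) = (q - 3)*(q - 1)*(q^2 + 4*q + 3) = (q - 3)*(q - 1)*(q + 3)*(q + 1)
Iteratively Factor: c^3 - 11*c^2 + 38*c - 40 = (c - 4)*(c^2 - 7*c + 10) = (c - 4)*(c - 2)*(c - 5)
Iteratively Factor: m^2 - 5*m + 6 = (m - 2)*(m - 3)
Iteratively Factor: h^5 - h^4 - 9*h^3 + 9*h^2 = (h - 1)*(h^4 - 9*h^2) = (h - 3)*(h - 1)*(h^3 + 3*h^2) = h*(h - 3)*(h - 1)*(h^2 + 3*h) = h*(h - 3)*(h - 1)*(h + 3)*(h)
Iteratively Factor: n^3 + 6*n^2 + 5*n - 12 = (n + 3)*(n^2 + 3*n - 4) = (n + 3)*(n + 4)*(n - 1)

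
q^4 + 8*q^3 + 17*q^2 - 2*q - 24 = (q - 1)*(q + 2)*(q + 3)*(q + 4)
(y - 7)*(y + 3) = y^2 - 4*y - 21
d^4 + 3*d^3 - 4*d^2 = d^2*(d - 1)*(d + 4)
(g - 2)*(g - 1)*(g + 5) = g^3 + 2*g^2 - 13*g + 10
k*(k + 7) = k^2 + 7*k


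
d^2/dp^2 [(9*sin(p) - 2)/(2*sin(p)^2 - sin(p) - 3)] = (-36*sin(p)^4 + 50*sin(p)^3 - 314*sin(p)^2 + 343*sin(p) - 82)/((sin(p) + 1)^2*(2*sin(p) - 3)^3)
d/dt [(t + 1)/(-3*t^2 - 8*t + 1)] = 3*(t^2 + 2*t + 3)/(9*t^4 + 48*t^3 + 58*t^2 - 16*t + 1)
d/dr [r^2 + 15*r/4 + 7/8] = 2*r + 15/4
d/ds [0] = 0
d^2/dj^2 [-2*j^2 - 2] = -4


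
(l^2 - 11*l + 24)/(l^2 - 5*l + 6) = (l - 8)/(l - 2)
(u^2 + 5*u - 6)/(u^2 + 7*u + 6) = (u - 1)/(u + 1)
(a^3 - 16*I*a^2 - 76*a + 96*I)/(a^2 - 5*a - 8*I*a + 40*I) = (a^2 - 8*I*a - 12)/(a - 5)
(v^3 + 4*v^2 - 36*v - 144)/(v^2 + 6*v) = v - 2 - 24/v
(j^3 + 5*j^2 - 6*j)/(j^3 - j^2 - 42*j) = (j - 1)/(j - 7)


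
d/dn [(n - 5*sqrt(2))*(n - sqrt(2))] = 2*n - 6*sqrt(2)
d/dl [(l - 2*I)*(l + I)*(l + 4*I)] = 3*l^2 + 6*I*l + 6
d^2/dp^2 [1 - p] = 0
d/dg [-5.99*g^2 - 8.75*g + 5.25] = -11.98*g - 8.75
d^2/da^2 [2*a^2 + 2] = 4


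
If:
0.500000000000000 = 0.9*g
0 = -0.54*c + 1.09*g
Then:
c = 1.12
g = 0.56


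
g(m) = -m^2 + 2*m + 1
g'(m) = 2 - 2*m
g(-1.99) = -6.94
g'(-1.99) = 5.98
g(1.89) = 1.21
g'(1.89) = -1.78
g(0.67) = 1.89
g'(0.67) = 0.66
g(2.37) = 0.12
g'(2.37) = -2.74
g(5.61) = -19.25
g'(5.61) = -9.22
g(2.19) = 0.58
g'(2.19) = -2.38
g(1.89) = 1.21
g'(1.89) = -1.78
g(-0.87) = -1.50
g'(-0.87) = 3.74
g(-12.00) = -167.00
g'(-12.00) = 26.00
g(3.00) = -2.00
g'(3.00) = -4.00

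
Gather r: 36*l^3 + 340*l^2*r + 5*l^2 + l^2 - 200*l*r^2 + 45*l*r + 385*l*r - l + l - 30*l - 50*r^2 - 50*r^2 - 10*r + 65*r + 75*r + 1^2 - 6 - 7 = 36*l^3 + 6*l^2 - 30*l + r^2*(-200*l - 100) + r*(340*l^2 + 430*l + 130) - 12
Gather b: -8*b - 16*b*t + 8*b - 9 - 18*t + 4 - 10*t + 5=-16*b*t - 28*t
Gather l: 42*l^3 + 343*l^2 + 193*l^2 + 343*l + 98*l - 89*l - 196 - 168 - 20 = 42*l^3 + 536*l^2 + 352*l - 384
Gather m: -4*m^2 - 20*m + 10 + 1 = -4*m^2 - 20*m + 11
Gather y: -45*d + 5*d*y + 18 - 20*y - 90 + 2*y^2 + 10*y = -45*d + 2*y^2 + y*(5*d - 10) - 72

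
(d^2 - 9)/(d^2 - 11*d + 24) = (d + 3)/(d - 8)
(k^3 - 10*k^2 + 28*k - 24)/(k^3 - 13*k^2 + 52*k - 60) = (k - 2)/(k - 5)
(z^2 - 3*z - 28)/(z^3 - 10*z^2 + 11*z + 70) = (z + 4)/(z^2 - 3*z - 10)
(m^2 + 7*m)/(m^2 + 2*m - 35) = m/(m - 5)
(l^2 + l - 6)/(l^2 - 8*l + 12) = (l + 3)/(l - 6)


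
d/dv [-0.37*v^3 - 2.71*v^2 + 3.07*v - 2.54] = -1.11*v^2 - 5.42*v + 3.07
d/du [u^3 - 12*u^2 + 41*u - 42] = 3*u^2 - 24*u + 41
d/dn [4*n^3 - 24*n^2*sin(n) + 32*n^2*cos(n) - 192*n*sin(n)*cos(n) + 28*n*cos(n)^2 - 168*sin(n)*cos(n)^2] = -32*n^2*sin(n) - 24*n^2*cos(n) + 12*n^2 - 48*n*sin(n) - 28*n*sin(2*n) + 64*n*cos(n) - 192*n*cos(2*n) - 96*sin(2*n) - 42*cos(n) + 14*cos(2*n) - 126*cos(3*n) + 14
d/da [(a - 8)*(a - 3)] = 2*a - 11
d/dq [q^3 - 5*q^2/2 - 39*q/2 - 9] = 3*q^2 - 5*q - 39/2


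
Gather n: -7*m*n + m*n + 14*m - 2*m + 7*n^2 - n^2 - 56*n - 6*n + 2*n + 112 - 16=12*m + 6*n^2 + n*(-6*m - 60) + 96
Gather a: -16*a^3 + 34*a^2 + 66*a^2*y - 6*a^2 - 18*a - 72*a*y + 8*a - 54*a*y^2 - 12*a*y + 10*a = -16*a^3 + a^2*(66*y + 28) + a*(-54*y^2 - 84*y)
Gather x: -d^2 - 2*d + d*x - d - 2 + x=-d^2 - 3*d + x*(d + 1) - 2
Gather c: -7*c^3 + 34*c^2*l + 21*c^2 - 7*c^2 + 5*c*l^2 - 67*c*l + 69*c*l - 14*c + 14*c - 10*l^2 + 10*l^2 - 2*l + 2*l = -7*c^3 + c^2*(34*l + 14) + c*(5*l^2 + 2*l)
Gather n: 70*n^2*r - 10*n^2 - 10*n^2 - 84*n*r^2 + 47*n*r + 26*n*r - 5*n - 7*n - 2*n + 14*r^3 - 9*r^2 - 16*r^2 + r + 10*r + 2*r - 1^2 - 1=n^2*(70*r - 20) + n*(-84*r^2 + 73*r - 14) + 14*r^3 - 25*r^2 + 13*r - 2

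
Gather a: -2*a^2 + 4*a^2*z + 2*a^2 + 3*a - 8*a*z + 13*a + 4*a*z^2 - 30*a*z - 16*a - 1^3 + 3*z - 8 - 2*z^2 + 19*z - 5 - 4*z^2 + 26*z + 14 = 4*a^2*z + a*(4*z^2 - 38*z) - 6*z^2 + 48*z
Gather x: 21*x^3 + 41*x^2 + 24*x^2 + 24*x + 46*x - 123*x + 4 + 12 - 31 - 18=21*x^3 + 65*x^2 - 53*x - 33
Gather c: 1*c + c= 2*c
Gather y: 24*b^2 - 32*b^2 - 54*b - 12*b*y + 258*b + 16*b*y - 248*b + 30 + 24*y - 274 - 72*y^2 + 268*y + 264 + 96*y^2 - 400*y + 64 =-8*b^2 - 44*b + 24*y^2 + y*(4*b - 108) + 84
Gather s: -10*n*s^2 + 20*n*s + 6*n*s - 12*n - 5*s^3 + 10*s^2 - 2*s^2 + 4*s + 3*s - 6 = -12*n - 5*s^3 + s^2*(8 - 10*n) + s*(26*n + 7) - 6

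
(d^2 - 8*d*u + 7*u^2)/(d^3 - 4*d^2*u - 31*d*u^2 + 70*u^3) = (-d + u)/(-d^2 - 3*d*u + 10*u^2)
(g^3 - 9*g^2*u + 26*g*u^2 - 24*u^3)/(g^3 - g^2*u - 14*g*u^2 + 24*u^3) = (g - 4*u)/(g + 4*u)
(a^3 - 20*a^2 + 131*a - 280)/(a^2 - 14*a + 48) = (a^2 - 12*a + 35)/(a - 6)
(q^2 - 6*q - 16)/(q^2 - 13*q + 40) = (q + 2)/(q - 5)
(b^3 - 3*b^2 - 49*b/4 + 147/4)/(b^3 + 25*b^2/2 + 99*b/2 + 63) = (2*b^2 - 13*b + 21)/(2*(b^2 + 9*b + 18))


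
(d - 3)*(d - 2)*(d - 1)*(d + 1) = d^4 - 5*d^3 + 5*d^2 + 5*d - 6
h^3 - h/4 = h*(h - 1/2)*(h + 1/2)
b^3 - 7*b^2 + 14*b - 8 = (b - 4)*(b - 2)*(b - 1)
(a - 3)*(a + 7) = a^2 + 4*a - 21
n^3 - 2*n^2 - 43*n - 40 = (n - 8)*(n + 1)*(n + 5)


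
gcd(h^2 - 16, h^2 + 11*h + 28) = h + 4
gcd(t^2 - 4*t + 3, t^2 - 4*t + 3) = t^2 - 4*t + 3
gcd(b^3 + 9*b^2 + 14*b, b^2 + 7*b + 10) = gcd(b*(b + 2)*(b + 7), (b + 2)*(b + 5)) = b + 2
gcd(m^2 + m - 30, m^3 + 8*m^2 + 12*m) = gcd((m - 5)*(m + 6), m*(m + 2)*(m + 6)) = m + 6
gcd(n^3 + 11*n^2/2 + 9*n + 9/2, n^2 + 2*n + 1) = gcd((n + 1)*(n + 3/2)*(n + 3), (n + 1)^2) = n + 1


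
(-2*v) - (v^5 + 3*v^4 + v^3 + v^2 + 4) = -v^5 - 3*v^4 - v^3 - v^2 - 2*v - 4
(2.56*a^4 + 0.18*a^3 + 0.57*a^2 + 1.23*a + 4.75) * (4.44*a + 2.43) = 11.3664*a^5 + 7.02*a^4 + 2.9682*a^3 + 6.8463*a^2 + 24.0789*a + 11.5425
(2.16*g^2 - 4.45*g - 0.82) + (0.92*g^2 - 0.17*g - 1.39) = 3.08*g^2 - 4.62*g - 2.21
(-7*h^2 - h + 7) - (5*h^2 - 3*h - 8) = -12*h^2 + 2*h + 15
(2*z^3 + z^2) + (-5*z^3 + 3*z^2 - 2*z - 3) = -3*z^3 + 4*z^2 - 2*z - 3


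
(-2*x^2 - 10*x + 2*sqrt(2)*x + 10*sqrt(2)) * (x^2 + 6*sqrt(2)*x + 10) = -2*x^4 - 10*sqrt(2)*x^3 - 10*x^3 - 50*sqrt(2)*x^2 + 4*x^2 + 20*x + 20*sqrt(2)*x + 100*sqrt(2)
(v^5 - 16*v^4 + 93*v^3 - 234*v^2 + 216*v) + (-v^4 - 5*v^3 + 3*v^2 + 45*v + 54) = v^5 - 17*v^4 + 88*v^3 - 231*v^2 + 261*v + 54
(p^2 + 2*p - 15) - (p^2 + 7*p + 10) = -5*p - 25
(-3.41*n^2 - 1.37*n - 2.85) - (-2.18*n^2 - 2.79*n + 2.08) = -1.23*n^2 + 1.42*n - 4.93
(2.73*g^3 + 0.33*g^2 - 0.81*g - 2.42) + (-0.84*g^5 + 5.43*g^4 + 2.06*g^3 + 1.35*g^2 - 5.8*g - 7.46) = -0.84*g^5 + 5.43*g^4 + 4.79*g^3 + 1.68*g^2 - 6.61*g - 9.88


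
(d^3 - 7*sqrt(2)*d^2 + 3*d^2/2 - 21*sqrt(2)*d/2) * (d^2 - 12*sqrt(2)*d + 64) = d^5 - 19*sqrt(2)*d^4 + 3*d^4/2 - 57*sqrt(2)*d^3/2 + 232*d^3 - 448*sqrt(2)*d^2 + 348*d^2 - 672*sqrt(2)*d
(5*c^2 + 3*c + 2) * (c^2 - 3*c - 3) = 5*c^4 - 12*c^3 - 22*c^2 - 15*c - 6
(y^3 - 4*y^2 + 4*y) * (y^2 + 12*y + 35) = y^5 + 8*y^4 - 9*y^3 - 92*y^2 + 140*y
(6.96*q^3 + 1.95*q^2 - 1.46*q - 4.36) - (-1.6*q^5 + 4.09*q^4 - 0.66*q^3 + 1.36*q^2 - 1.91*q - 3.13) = 1.6*q^5 - 4.09*q^4 + 7.62*q^3 + 0.59*q^2 + 0.45*q - 1.23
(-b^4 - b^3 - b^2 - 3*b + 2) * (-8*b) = 8*b^5 + 8*b^4 + 8*b^3 + 24*b^2 - 16*b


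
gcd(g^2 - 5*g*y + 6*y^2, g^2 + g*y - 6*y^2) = -g + 2*y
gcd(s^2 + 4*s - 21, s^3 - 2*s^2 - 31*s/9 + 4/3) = s - 3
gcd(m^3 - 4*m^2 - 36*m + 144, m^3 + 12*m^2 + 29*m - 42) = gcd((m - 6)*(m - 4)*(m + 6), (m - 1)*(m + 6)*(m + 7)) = m + 6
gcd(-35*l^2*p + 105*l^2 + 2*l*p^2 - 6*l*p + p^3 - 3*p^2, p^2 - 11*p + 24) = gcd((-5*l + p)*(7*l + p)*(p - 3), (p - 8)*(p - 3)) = p - 3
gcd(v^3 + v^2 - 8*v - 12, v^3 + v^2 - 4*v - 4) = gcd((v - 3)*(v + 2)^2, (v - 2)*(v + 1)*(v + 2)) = v + 2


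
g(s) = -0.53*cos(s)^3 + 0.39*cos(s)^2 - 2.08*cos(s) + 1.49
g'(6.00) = -0.78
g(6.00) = -0.62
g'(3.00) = 0.62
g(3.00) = 4.45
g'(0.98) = 1.78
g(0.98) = 0.36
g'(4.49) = -2.27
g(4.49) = 1.97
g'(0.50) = 1.26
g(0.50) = -0.39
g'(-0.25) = -0.70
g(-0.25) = -0.64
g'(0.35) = 0.94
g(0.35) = -0.56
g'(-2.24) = -2.49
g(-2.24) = 3.06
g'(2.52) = 2.19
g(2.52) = 3.72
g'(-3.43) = 1.22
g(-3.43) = 4.31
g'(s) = 1.59*sin(s)*cos(s)^2 - 0.78*sin(s)*cos(s) + 2.08*sin(s)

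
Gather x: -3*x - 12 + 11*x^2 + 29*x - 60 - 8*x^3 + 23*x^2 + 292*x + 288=-8*x^3 + 34*x^2 + 318*x + 216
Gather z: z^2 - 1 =z^2 - 1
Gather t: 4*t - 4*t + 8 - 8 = 0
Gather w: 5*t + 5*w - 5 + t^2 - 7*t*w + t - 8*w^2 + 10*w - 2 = t^2 + 6*t - 8*w^2 + w*(15 - 7*t) - 7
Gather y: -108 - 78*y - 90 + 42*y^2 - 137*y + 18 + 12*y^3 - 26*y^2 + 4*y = 12*y^3 + 16*y^2 - 211*y - 180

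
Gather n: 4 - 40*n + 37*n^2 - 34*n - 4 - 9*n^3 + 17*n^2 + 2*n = -9*n^3 + 54*n^2 - 72*n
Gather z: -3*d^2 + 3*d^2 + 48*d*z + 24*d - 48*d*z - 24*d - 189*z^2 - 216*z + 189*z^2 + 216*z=0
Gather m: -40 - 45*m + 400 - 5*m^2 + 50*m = -5*m^2 + 5*m + 360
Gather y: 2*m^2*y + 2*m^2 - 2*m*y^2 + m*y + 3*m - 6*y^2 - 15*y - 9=2*m^2 + 3*m + y^2*(-2*m - 6) + y*(2*m^2 + m - 15) - 9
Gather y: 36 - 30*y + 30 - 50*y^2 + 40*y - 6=-50*y^2 + 10*y + 60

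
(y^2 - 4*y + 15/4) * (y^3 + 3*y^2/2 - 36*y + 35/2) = y^5 - 5*y^4/2 - 153*y^3/4 + 1337*y^2/8 - 205*y + 525/8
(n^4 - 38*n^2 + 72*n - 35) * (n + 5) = n^5 + 5*n^4 - 38*n^3 - 118*n^2 + 325*n - 175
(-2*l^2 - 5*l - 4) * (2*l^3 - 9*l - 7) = -4*l^5 - 10*l^4 + 10*l^3 + 59*l^2 + 71*l + 28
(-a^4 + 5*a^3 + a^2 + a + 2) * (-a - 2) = a^5 - 3*a^4 - 11*a^3 - 3*a^2 - 4*a - 4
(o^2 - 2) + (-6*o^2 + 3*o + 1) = -5*o^2 + 3*o - 1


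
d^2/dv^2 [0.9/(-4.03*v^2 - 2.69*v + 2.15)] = (29.23362*v^2 + 19.51326*v - 0.9*(8.06*v + 2.69)*(16.12*v + 5.38) - 15.5961)/(4.03*v^2 + 2.69*v - 2.15)^3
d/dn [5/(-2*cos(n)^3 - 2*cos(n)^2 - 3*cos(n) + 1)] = 20*(6*sin(n)^2 - 4*cos(n) - 9)*sin(n)/(9*cos(n) + 2*cos(2*n) + cos(3*n))^2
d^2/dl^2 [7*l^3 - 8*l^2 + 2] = 42*l - 16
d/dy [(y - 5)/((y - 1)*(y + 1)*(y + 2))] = (-2*y^3 + 13*y^2 + 20*y - 7)/(y^6 + 4*y^5 + 2*y^4 - 8*y^3 - 7*y^2 + 4*y + 4)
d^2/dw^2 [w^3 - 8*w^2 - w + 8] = 6*w - 16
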